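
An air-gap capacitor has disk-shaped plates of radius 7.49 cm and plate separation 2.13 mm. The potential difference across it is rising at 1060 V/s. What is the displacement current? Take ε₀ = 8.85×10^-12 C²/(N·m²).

7.76×10^-8 A

C = ε₀A/d = (8.85×10^-12)(0.01762)/(2.13×10^-3) = 7.321×10^-11 F.
I_d = C dV/dt = (7.321×10^-11)(1060) = 7.76×10^-8 A.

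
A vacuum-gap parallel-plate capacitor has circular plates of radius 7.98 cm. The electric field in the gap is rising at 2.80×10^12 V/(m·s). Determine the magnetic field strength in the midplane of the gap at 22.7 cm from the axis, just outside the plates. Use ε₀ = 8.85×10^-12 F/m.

Through the whole plate area (πR² = 0.02001 m²), I_d = ε₀ πR² dE/dt = 0.4958 A.
With r > R the enclosed displacement current is the full I_d; B = μ₀ I_d / (2πr) = 4.37×10^-7 T.

4.37×10^-7 T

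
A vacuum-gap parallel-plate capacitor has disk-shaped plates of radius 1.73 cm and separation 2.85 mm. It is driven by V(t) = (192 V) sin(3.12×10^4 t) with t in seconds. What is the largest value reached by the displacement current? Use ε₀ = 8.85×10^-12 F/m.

1.75×10^-5 A

C = ε₀A/d = (8.85×10^-12)(9.402×10^-4)/(2.85×10^-3) = 2.920×10^-12 F; ω = 3.12×10^4 rad/s.
I_d = C dV/dt, so |I_d|_max = C V₀ ω = (2.920×10^-12)(192)(3.12×10^4) = 1.75×10^-5 A.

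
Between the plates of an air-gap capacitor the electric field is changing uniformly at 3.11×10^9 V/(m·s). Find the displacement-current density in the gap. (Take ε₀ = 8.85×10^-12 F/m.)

J_d = ε₀ dE/dt = (8.85×10^-12)(3.11×10^9) = 0.0275 A/m².

0.0275 A/m²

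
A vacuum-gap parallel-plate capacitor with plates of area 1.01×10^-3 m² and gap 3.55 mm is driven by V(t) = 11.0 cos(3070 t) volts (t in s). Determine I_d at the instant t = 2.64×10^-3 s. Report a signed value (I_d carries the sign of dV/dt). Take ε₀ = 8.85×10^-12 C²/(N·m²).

-8.24×10^-8 A

C = ε₀A/d = (8.85×10^-12)(1.01×10^-3)/(3.55×10^-3) = 2.518×10^-12 F. dV/dt = V₀ω·−sin(ωt); at ωt = 8.1048 rad this factor is -0.9687.
I_d = C dV/dt = (2.518×10^-12)(11.0)(3070)(-0.9687) = -8.24×10^-8 A.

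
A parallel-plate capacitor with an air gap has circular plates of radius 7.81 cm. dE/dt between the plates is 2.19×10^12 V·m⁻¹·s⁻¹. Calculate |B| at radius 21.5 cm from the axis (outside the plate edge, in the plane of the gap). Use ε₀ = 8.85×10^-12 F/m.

3.45×10^-7 T

I_d = ε₀ dΦ_E/dt = ε₀ πR² (dE/dt) = (8.85×10^-12)(0.01916)(2.19×10^12) = 0.3713 A through the full plate area.
With r > R the enclosed displacement current is the full I_d; B = μ₀ I_d / (2πr) = 3.45×10^-7 T.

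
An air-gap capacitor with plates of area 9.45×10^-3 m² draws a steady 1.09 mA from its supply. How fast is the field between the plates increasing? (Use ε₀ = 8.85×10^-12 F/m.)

The displacement current between the plates equals the conduction current, I_d = 1.09 mA.
Then dE/dt = I_d/(ε₀A) = 1.30×10^10 V/(m·s).

1.30×10^10 V/(m·s)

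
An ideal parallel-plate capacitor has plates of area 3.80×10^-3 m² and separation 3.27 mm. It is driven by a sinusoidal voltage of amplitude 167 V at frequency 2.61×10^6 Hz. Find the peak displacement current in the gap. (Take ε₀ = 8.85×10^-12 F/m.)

C = ε₀A/d = (8.85×10^-12)(3.80×10^-3)/(3.27×10^-3) = 1.028×10^-11 F; ω = 2πf = 1.640×10^7 rad/s.
I_d = C dV/dt, so |I_d|_max = C V₀ ω = (1.028×10^-11)(167)(1.640×10^7) = 0.0282 A.

0.0282 A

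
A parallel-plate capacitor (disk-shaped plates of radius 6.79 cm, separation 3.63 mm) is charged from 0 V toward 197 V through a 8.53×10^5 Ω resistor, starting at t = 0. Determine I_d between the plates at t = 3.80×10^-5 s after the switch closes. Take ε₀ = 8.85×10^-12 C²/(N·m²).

C = ε₀A/d = (8.85×10^-12)(0.01448)/(3.63×10^-3) = 3.530×10^-11 F and τ = RC = 3.011×10^-5 s. I_d in the gap equals the RC charging current.
I_d(t) = (V₀/R) e^(−t/τ) = 2.309×10^-4 · e^(−1.262) = 6.54×10^-5 A.

6.54×10^-5 A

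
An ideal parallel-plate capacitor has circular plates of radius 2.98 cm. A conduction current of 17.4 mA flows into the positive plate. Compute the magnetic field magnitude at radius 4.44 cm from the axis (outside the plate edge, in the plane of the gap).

No conduction current crosses the gap, so I_d there equals the 0.0174 A in the leads.
With r > R the enclosed displacement current is the full I_d; B = μ₀ I_d / (2πr) = 7.84×10^-8 T.

7.84×10^-8 T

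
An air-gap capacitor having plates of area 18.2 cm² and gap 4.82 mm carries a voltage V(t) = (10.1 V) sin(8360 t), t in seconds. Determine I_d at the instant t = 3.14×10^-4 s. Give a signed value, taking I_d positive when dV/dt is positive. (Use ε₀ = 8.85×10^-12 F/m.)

C = ε₀A/d = (8.85×10^-12)(1.82×10^-3)/(4.82×10^-3) = 3.342×10^-12 F. dV/dt = V₀ω·cos(ωt); at ωt = 2.62504 rad this factor is -0.8695.
I_d = C dV/dt = (3.342×10^-12)(10.1)(8360)(-0.8695) = -2.45×10^-7 A.

-2.45×10^-7 A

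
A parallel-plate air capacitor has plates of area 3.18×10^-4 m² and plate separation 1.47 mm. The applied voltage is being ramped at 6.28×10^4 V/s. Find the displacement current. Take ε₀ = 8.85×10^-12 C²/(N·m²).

1.20×10^-7 A

The field between the plates is E = V/d, so dE/dt = (6.28×10^4)/(1.47×10^-3 m) = 4.272×10^7 V/(m·s).
I_d = ε₀ A (dE/dt) = (8.85×10^-12)(3.18×10^-4)(4.272×10^7) = 1.20×10^-7 A.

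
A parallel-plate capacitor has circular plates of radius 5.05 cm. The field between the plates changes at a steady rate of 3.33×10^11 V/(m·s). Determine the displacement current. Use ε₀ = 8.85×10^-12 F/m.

The displacement current is ε₀ times dΦ_E/dt = ε₀ A dE/dt = (8.85×10^-12)(8.012×10^-3)(3.33×10^11) = 0.0236 A.

0.0236 A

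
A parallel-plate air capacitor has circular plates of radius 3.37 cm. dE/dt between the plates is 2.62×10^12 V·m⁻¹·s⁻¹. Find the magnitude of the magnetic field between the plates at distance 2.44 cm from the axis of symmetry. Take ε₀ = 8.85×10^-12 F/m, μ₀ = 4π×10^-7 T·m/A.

I_d = ε₀ dΦ_E/dt = ε₀ πR² (dE/dt) = (8.85×10^-12)(3.568×10^-3)(2.62×10^12) = 0.08273 A through the full plate area.
∮B·dl = μ₀ I_d,enc with I_d,enc = I_d r²/R² = 0.04337 A; so B = μ₀ I_d,enc/(2πr) = 3.55×10^-7 T.

3.55×10^-7 T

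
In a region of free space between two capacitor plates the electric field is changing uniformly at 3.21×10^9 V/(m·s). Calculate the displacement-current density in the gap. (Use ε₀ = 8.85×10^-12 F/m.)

The displacement-current density is ε₀ ∂E/∂t = (8.85×10^-12)(3.21×10^9) = 0.0284 A/m².

0.0284 A/m²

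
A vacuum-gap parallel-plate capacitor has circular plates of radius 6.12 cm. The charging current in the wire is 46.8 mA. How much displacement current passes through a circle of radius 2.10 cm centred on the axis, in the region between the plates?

By continuity the displacement current in the gap matches the conduction current: I_d = 0.0468 A.
Since J_d is uniform, the enclosed fraction is (r/R)² = 0.1177, giving I_d,enc = 5.51×10^-3 A.

5.51×10^-3 A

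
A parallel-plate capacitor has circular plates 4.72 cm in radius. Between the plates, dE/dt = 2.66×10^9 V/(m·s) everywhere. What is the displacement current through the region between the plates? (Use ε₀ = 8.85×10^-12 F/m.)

1.65×10^-4 A

I_d = ε₀ A (dE/dt) = (8.85×10^-12)(6.999×10^-3 m²)(2.66×10^9) = 1.65×10^-4 A.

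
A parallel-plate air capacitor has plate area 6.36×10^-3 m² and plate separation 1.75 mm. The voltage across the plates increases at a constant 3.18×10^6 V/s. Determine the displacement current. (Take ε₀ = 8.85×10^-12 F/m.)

The displacement current equals the charging current C dV/dt. With C = ε₀A/d = (8.85×10^-12)(6.36×10^-3)/(1.75×10^-3) = 3.216×10^-11 F, I_d = (3.216×10^-11)(3.18×10^6) = 1.02×10^-4 A.

1.02×10^-4 A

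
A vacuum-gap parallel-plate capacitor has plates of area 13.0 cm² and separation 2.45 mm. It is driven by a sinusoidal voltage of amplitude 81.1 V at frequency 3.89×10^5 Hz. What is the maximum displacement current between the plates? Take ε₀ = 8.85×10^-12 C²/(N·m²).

(dE/dt)_max = V₀ω/d = 8.090×10^10 V/(m·s); ω = 2πf = 2.444×10^6 rad/s.
I_d,max = ε₀ A (dE/dt)_max = (8.85×10^-12)(1.30×10^-3)(8.090×10^10) = 9.31×10^-4 A.

9.31×10^-4 A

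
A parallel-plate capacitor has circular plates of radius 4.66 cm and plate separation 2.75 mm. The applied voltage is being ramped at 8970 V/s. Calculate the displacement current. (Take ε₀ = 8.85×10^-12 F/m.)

The displacement current equals the charging current C dV/dt. With C = ε₀A/d = (8.85×10^-12)(6.822×10^-3)/(2.75×10^-3) = 2.195×10^-11 F, I_d = (2.195×10^-11)(8970) = 1.97×10^-7 A.

1.97×10^-7 A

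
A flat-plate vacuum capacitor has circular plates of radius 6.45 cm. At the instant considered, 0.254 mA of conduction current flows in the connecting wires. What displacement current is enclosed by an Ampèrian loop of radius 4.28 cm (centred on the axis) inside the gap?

No conduction current crosses the gap, so I_d there equals the 2.54×10^-4 A in the leads.
The field is uniform, so I_d,enc = I_d (r/R)² = (2.54×10^-4)(4.28/6.45)² = 1.12×10^-4 A.

1.12×10^-4 A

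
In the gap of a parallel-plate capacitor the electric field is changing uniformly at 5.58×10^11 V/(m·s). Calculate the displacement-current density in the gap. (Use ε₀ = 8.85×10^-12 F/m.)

4.94 A/m²

J_d = ε₀ ∂E/∂t, so J_d = 4.94 A/m².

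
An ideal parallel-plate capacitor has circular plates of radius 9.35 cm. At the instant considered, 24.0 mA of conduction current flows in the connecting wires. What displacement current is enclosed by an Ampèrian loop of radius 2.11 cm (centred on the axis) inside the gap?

Between the plates the displacement current equals the wire current: I_d = 24.0 mA = 0.0240 A.
Since J_d is uniform, the enclosed fraction is (r/R)² = 0.05093, giving I_d,enc = 1.22×10^-3 A.

1.22×10^-3 A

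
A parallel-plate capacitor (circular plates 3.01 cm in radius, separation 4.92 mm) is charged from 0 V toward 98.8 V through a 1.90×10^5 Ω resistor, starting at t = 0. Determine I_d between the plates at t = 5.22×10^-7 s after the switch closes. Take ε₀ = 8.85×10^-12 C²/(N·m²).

With C = ε₀A/d = (8.85×10^-12)(2.846×10^-3)/(4.92×10^-3) = 5.119×10^-12 F, the time constant is τ = RC = 9.726×10^-7 s, so t/τ = 0.5367 and e^(−t/τ) = 0.5847.
I_d = I_cond = (V₀/R) e^(−t/τ) = (5.200×10^-4)(0.5847) = 3.04×10^-4 A.

3.04×10^-4 A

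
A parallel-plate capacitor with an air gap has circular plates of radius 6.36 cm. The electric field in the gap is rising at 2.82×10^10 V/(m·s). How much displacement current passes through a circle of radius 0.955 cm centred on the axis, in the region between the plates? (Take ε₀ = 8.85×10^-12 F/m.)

I_d = ε₀ dΦ_E/dt = ε₀ πR² (dE/dt) = (8.85×10^-12)(0.01271)(2.82×10^10) = 3.172×10^-3 A through the full plate area.
Through an area πr² the displacement current is I_d·(πr²/πR²) = I_d (r/R)² = 7.15×10^-5 A.

7.15×10^-5 A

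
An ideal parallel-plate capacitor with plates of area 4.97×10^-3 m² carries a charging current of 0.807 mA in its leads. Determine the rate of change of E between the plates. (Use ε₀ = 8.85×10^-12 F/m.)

By continuity, I_d in the gap equals the 0.807 mA flowing in the wire.
Then dE/dt = I_d/(ε₀A) = 1.83×10^10 V/(m·s).

1.83×10^10 V/(m·s)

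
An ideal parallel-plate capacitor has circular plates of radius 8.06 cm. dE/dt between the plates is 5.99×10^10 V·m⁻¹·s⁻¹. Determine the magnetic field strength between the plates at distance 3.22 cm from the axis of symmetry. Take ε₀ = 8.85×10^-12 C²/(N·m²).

1.07×10^-8 T

Through the whole plate area (πR² = 0.02041 m²), I_d = ε₀ πR² dE/dt = 0.01082 A.
∮B·dl = μ₀ I_d,enc with I_d,enc = I_d r²/R² = 1.727×10^-3 A; so B = μ₀ I_d,enc/(2πr) = 1.07×10^-8 T.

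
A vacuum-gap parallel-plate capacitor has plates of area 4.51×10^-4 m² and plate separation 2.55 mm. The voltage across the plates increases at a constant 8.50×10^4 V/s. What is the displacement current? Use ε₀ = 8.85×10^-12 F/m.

1.33×10^-7 A

C = ε₀A/d = (8.85×10^-12)(4.51×10^-4)/(2.55×10^-3) = 1.565×10^-12 F.
I_d = C dV/dt = (1.565×10^-12)(8.50×10^4) = 1.33×10^-7 A.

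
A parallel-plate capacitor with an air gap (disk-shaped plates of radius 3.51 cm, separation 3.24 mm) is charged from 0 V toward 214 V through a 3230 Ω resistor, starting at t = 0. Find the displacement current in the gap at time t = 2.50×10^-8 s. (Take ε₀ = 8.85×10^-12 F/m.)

0.0319 A

With C = ε₀A/d = (8.85×10^-12)(3.870×10^-3)/(3.24×10^-3) = 1.057×10^-11 F, the time constant is τ = RC = 3.414×10^-8 s, so t/τ = 0.7323 and e^(−t/τ) = 0.4808.
I_d = I_cond = (V₀/R) e^(−t/τ) = (0.06625)(0.4808) = 0.0319 A.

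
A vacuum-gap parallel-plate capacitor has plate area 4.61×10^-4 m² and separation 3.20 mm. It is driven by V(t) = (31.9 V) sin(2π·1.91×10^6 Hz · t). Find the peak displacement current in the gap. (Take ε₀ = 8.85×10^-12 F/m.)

C = ε₀A/d = (8.85×10^-12)(4.61×10^-4)/(3.20×10^-3) = 1.275×10^-12 F; ω = 2πf = 1.200×10^7 rad/s.
I_d = C dV/dt, so |I_d|_max = C V₀ ω = (1.275×10^-12)(31.9)(1.200×10^7) = 4.88×10^-4 A.

4.88×10^-4 A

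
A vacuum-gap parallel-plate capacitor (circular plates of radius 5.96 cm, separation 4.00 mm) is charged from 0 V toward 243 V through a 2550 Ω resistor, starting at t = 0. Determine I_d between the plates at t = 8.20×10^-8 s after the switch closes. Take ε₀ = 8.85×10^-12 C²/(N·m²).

0.0259 A

C = ε₀A/d = (8.85×10^-12)(0.01116)/(4.00×10^-3) = 2.469×10^-11 F and τ = RC = 6.296×10^-8 s. I_d in the gap equals the RC charging current.
I_d(t) = (V₀/R) e^(−t/τ) = 0.09529 · e^(−1.302) = 0.0259 A.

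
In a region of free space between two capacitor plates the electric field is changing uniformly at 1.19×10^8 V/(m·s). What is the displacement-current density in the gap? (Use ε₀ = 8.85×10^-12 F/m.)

J_d = ε₀ ∂E/∂t, so J_d = 1.05×10^-3 A/m².

1.05×10^-3 A/m²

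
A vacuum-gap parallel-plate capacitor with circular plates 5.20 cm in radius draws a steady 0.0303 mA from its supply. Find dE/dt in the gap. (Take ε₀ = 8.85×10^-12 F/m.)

4.03×10^8 V/(m·s)

By continuity, I_d in the gap equals the 0.0303 mA flowing in the wire.
Then dE/dt = I_d/(ε₀A) = 4.03×10^8 V/(m·s).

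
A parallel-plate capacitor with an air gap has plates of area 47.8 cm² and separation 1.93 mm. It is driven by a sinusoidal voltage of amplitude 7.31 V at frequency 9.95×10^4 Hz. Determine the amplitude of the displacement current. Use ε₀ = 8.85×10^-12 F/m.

(dE/dt)_max = V₀ω/d = 2.368×10^9 V/(m·s); ω = 2πf = 6.252×10^5 rad/s.
I_d,max = ε₀ A (dE/dt)_max = (8.85×10^-12)(4.78×10^-3)(2.368×10^9) = 1.00×10^-4 A.

1.00×10^-4 A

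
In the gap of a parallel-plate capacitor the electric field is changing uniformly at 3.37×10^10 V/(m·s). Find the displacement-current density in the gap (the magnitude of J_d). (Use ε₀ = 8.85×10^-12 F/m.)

J_d = ε₀ dE/dt = (8.85×10^-12)(3.37×10^10) = 0.298 A/m².

0.298 A/m²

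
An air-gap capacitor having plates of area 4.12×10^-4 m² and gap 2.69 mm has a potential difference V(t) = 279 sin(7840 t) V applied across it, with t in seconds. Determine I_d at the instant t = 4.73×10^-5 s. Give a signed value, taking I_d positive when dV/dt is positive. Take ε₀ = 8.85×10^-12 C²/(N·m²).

2.76×10^-6 A

C = ε₀A/d = (8.85×10^-12)(4.12×10^-4)/(2.69×10^-3) = 1.355×10^-12 F. dV/dt = V₀ω·cos(ωt); at ωt = 0.370832 rad this factor is 0.9320.
I_d = C dV/dt = (1.355×10^-12)(279)(7840)(0.9320) = 2.76×10^-6 A.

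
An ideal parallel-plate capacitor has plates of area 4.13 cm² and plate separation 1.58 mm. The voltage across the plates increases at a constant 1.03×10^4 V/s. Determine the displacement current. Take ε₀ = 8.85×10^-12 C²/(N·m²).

E = V/d so dE/dt = (dV/dt)/d = 6.519×10^6 V/(m·s), and I_d = ε₀ A dE/dt = (8.85×10^-12)(4.13×10^-4)(6.519×10^6) = 2.38×10^-8 A.

2.38×10^-8 A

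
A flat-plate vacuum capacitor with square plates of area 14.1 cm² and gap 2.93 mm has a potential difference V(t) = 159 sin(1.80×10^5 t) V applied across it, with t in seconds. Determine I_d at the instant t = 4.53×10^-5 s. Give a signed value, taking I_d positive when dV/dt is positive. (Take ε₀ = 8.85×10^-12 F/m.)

dE/dt = (V₀ω/d)·cos(ωt) with ωt = 8.154 rad: (159)(1.80×10^5)(-0.2955)/(2.93×10^-3) = -2.886×10^9 V/(m·s).
I_d = ε₀ A dE/dt = (8.85×10^-12)(1.41×10^-3)(-2.886×10^9) = -3.60×10^-5 A.

-3.60×10^-5 A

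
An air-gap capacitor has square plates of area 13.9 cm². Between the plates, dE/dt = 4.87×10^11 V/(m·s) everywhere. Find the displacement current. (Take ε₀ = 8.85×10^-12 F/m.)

5.99×10^-3 A

With a uniform field, Φ_E = EA, so I_d = ε₀ A dE/dt = 5.99×10^-3 A.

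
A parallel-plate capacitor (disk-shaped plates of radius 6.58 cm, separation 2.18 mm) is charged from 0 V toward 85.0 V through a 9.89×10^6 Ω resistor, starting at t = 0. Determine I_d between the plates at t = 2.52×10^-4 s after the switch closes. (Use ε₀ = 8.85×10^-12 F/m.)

5.42×10^-6 A

C = ε₀A/d = (8.85×10^-12)(0.01360)/(2.18×10^-3) = 5.521×10^-11 F and τ = RC = 5.460×10^-4 s. I_d in the gap equals the RC charging current.
I_d(t) = (V₀/R) e^(−t/τ) = 8.595×10^-6 · e^(−0.4615) = 5.42×10^-6 A.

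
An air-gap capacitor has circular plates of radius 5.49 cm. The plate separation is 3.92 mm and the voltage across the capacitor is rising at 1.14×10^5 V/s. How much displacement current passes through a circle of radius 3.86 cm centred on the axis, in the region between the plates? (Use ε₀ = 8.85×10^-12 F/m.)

I_d = C dV/dt with C = ε₀πR²/d = 2.138×10^-11 F, so I_d = (2.138×10^-11)(1.14×10^5) = 2.437×10^-6 A.
The field is uniform, so I_d,enc = I_d (r/R)² = (2.437×10^-6)(3.86/5.49)² = 1.20×10^-6 A.

1.20×10^-6 A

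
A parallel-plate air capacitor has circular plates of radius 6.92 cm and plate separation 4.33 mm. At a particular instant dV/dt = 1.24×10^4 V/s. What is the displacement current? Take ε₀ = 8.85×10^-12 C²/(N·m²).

The displacement current equals the charging current C dV/dt. With C = ε₀A/d = (8.85×10^-12)(0.01504)/(4.33×10^-3) = 3.074×10^-11 F, I_d = (3.074×10^-11)(1.24×10^4) = 3.81×10^-7 A.

3.81×10^-7 A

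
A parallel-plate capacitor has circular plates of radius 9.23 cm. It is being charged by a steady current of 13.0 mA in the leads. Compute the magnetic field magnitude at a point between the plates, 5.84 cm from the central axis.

1.78×10^-8 T

By continuity the displacement current in the gap matches the conduction current: I_d = 0.0130 A.
For r < R the Ampère–Maxwell law gives B(2πr) = μ₀ I_d (r²/R²), so B = μ₀ I_d r/(2πR²) = (4π×10^-7)(0.0130)(0.0584)/(2π·0.0923²) = 1.78×10^-8 T.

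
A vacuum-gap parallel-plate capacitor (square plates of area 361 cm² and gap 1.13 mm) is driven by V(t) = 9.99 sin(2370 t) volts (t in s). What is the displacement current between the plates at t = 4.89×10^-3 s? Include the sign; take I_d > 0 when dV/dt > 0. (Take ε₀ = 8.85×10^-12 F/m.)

dE/dt = (V₀ω/d)·cos(ωt) with ωt = 11.5893 rad: (9.99)(2370)(0.5595)/(1.13×10^-3) = 1.172×10^7 V/(m·s).
I_d = ε₀ A dE/dt = (8.85×10^-12)(0.0361)(1.172×10^7) = 3.74×10^-6 A.

3.74×10^-6 A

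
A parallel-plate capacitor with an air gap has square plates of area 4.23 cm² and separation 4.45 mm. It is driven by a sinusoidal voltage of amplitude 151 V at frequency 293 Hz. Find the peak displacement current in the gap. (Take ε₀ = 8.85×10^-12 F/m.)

2.34×10^-7 A

C = ε₀A/d = (8.85×10^-12)(4.23×10^-4)/(4.45×10^-3) = 8.412×10^-13 F; ω = 2πf = 1841 rad/s.
I_d = C dV/dt, so |I_d|_max = C V₀ ω = (8.412×10^-13)(151)(1841) = 2.34×10^-7 A.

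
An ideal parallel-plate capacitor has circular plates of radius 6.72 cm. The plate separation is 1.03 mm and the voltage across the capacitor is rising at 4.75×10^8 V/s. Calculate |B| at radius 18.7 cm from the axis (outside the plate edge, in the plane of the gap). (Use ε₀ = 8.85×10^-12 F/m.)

6.19×10^-8 T

dE/dt = (dV/dt)/d = 4.612×10^11 V/(m·s); I_d = ε₀(πR²)(dE/dt) = (8.85×10^-12)(0.01419)(4.612×10^11) = 0.05792 A.
With r > R the enclosed displacement current is the full I_d; B = μ₀ I_d / (2πr) = 6.19×10^-8 T.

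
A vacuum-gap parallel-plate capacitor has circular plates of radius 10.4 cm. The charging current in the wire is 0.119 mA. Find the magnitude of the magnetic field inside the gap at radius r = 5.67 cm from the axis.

By continuity the displacement current in the gap matches the conduction current: I_d = 1.19×10^-4 A.
An Ampèrian loop of radius r encloses a fraction (r/R)² of I_d. Then B·2πr = μ₀ I_d (r/R)², giving B = μ₀ I_d r/(2πR²) = 1.25×10^-10 T.

1.25×10^-10 T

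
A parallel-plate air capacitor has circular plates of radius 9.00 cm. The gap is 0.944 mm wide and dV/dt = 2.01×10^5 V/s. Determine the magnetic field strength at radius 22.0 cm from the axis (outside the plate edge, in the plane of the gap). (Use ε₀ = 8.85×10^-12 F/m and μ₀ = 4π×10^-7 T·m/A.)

4.36×10^-11 T

dE/dt = (dV/dt)/d = 2.129×10^8 V/(m·s); I_d = ε₀(πR²)(dE/dt) = (8.85×10^-12)(0.02545)(2.129×10^8) = 4.795×10^-5 A.
Outside the plates the loop encloses all of I_d, so B·2πr = μ₀ I_d and B = 4.36×10^-11 T.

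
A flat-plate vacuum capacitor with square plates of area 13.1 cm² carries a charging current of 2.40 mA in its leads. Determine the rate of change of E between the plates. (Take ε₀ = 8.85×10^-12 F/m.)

By continuity, I_d in the gap equals the 2.40 mA flowing in the wire.
Since I_d = ε₀ A dE/dt, dE/dt = I_d/(ε₀A) = (2.40×10^-3)/((8.85×10^-12)(1.31×10^-3)) = 2.07×10^11 V/(m·s).

2.07×10^11 V/(m·s)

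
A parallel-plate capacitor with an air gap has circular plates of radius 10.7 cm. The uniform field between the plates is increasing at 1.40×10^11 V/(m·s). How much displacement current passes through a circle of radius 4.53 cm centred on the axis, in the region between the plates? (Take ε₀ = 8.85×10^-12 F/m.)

Through the whole plate area (πR² = 0.03597 m²), I_d = ε₀ πR² dE/dt = 0.04457 A.
Through an area πr² the displacement current is I_d·(πr²/πR²) = I_d (r/R)² = 7.99×10^-3 A.

7.99×10^-3 A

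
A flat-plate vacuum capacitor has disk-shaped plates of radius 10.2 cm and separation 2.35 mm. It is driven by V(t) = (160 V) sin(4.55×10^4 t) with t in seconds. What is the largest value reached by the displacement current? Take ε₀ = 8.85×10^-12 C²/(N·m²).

8.96×10^-4 A

(dE/dt)_max = V₀ω/d = 3.098×10^9 V/(m·s); ω = 4.55×10^4 rad/s.
I_d,max = ε₀ A (dE/dt)_max = (8.85×10^-12)(0.03269)(3.098×10^9) = 8.96×10^-4 A.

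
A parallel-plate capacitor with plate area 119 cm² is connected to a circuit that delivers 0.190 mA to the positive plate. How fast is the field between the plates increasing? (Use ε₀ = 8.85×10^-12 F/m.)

The displacement current between the plates equals the conduction current, I_d = 0.190 mA.
Since I_d = ε₀ A dE/dt, dE/dt = I_d/(ε₀A) = (1.90×10^-4)/((8.85×10^-12)(0.0119)) = 1.80×10^9 V/(m·s).

1.80×10^9 V/(m·s)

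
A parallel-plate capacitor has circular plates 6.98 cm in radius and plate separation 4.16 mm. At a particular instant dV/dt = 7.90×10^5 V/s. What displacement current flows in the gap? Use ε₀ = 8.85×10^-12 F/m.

2.57×10^-5 A

The field between the plates is E = V/d, so dE/dt = (7.90×10^5)/(4.16×10^-3 m) = 1.899×10^8 V/(m·s).
I_d = ε₀ A (dE/dt) = (8.85×10^-12)(0.01531)(1.899×10^8) = 2.57×10^-5 A.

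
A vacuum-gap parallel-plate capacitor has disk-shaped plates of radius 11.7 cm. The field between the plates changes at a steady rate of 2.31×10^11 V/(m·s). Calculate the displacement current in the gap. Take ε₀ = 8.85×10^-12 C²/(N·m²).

The displacement current is ε₀ times dΦ_E/dt = ε₀ A dE/dt = (8.85×10^-12)(0.04301)(2.31×10^11) = 0.0879 A.

0.0879 A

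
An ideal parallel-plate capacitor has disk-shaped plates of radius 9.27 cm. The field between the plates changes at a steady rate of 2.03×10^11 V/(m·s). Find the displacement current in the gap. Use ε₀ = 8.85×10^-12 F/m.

The displacement current is ε₀ times dΦ_E/dt = ε₀ A dE/dt = (8.85×10^-12)(0.02700)(2.03×10^11) = 0.0485 A.

0.0485 A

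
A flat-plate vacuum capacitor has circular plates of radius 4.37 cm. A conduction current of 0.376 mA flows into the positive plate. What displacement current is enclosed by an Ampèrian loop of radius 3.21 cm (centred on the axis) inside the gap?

2.03×10^-4 A

By continuity the displacement current in the gap matches the conduction current: I_d = 3.76×10^-4 A.
Since J_d is uniform, the enclosed fraction is (r/R)² = 0.5396, giving I_d,enc = 2.03×10^-4 A.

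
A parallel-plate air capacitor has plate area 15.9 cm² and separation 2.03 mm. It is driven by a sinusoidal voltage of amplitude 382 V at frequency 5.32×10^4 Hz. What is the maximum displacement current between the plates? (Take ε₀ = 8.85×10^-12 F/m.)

C = ε₀A/d = (8.85×10^-12)(1.59×10^-3)/(2.03×10^-3) = 6.932×10^-12 F; ω = 2πf = 3.343×10^5 rad/s.
I_d = C dV/dt, so |I_d|_max = C V₀ ω = (6.932×10^-12)(382)(3.343×10^5) = 8.85×10^-4 A.

8.85×10^-4 A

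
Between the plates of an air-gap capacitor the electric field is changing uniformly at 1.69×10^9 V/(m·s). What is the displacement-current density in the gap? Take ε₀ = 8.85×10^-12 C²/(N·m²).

J_d = ε₀ dE/dt = (8.85×10^-12)(1.69×10^9) = 0.0150 A/m².

0.0150 A/m²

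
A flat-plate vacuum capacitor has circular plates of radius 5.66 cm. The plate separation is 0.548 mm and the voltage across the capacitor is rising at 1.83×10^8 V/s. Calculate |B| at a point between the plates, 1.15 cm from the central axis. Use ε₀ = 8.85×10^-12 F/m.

I_d = C dV/dt with C = ε₀πR²/d = 1.625×10^-10 F, so I_d = (1.625×10^-10)(1.83×10^8) = 0.02974 A.
For r < R the Ampère–Maxwell law gives B(2πr) = μ₀ I_d (r²/R²), so B = μ₀ I_d r/(2πR²) = (4π×10^-7)(0.02974)(0.0115)/(2π·0.0566²) = 2.14×10^-8 T.

2.14×10^-8 T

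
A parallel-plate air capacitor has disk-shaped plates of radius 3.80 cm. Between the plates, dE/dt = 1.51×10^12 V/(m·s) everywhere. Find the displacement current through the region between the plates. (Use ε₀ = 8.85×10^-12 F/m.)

0.0606 A

I_d = ε₀ A (dE/dt) = (8.85×10^-12)(4.536×10^-3 m²)(1.51×10^12) = 0.0606 A.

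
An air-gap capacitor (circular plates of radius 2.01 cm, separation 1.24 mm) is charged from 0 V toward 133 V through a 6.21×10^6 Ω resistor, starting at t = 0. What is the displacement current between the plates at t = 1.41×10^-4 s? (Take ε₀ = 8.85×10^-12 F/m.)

With C = ε₀A/d = (8.85×10^-12)(1.269×10^-3)/(1.24×10^-3) = 9.057×10^-12 F, the time constant is τ = RC = 5.624×10^-5 s, so t/τ = 2.507 and e^(−t/τ) = 0.08151.
I_d = I_cond = (V₀/R) e^(−t/τ) = (2.142×10^-5)(0.08151) = 1.75×10^-6 A.

1.75×10^-6 A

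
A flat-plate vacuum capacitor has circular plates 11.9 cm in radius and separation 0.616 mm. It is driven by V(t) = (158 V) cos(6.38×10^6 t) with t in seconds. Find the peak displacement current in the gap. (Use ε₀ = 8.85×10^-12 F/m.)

0.644 A

The displacement current equals the conduction current C dV/dt, which peaks at C V₀ ω.
With C = ε₀A/d = (8.85×10^-12)(0.04449)/(6.16×10^-4) = 6.392×10^-10 F and ω = 6.38×10^6 rad/s, I_d,max = (6.392×10^-10)(158)(6.38×10^6) = 0.644 A.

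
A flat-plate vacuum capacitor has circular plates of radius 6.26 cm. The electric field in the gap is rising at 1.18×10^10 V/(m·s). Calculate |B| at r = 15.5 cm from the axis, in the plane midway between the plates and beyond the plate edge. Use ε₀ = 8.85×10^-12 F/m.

Through the whole plate area (πR² = 0.01231 m²), I_d = ε₀ πR² dE/dt = 1.286×10^-3 A.
For r ≥ R the full I_d is enclosed: B = μ₀ I_d/(2πr) = (4π×10^-7)(1.286×10^-3)/(2π·0.155) = 1.66×10^-9 T.

1.66×10^-9 T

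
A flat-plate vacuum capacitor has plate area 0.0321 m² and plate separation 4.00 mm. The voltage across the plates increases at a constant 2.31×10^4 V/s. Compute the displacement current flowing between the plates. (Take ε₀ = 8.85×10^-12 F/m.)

C = ε₀A/d = (8.85×10^-12)(0.0321)/(4.00×10^-3) = 7.102×10^-11 F.
I_d = C dV/dt = (7.102×10^-11)(2.31×10^4) = 1.64×10^-6 A.

1.64×10^-6 A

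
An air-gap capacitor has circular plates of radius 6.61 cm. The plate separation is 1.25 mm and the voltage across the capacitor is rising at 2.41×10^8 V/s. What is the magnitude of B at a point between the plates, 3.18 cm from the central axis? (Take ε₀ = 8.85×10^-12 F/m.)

3.41×10^-8 T

dE/dt = (dV/dt)/d = 1.928×10^11 V/(m·s); I_d = ε₀(πR²)(dE/dt) = (8.85×10^-12)(0.01373)(1.928×10^11) = 0.02343 A.
An Ampèrian loop of radius r encloses a fraction (r/R)² of I_d. Then B·2πr = μ₀ I_d (r/R)², giving B = μ₀ I_d r/(2πR²) = 3.41×10^-8 T.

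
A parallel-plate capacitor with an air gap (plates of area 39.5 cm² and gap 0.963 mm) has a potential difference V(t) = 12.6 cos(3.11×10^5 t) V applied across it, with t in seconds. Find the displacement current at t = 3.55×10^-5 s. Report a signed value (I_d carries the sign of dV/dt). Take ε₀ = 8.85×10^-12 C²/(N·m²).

1.42×10^-4 A

C = ε₀A/d = (8.85×10^-12)(3.95×10^-3)/(9.63×10^-4) = 3.630×10^-11 F. dV/dt = V₀ω·−sin(ωt); at ωt = 11.0405 rad this factor is 0.9990.
I_d = C dV/dt = (3.630×10^-11)(12.6)(3.11×10^5)(0.9990) = 1.42×10^-4 A.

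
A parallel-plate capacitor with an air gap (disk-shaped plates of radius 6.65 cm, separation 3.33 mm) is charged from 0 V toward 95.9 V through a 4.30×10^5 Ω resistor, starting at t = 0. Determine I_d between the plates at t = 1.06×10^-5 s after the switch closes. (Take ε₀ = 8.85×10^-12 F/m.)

With C = ε₀A/d = (8.85×10^-12)(0.01389)/(3.33×10^-3) = 3.691×10^-11 F, the time constant is τ = RC = 1.587×10^-5 s, so t/τ = 0.6679 and e^(−t/τ) = 0.5128.
I_d = I_cond = (V₀/R) e^(−t/τ) = (2.230×10^-4)(0.5128) = 1.14×10^-4 A.

1.14×10^-4 A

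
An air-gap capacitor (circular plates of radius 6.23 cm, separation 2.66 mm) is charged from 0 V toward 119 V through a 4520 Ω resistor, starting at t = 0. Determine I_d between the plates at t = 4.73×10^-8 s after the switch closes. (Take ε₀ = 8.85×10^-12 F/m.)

With C = ε₀A/d = (8.85×10^-12)(0.01219)/(2.66×10^-3) = 4.056×10^-11 F, the time constant is τ = RC = 1.833×10^-7 s, so t/τ = 0.2580 and e^(−t/τ) = 0.7726.
I_d = I_cond = (V₀/R) e^(−t/τ) = (0.02633)(0.7726) = 0.0203 A.

0.0203 A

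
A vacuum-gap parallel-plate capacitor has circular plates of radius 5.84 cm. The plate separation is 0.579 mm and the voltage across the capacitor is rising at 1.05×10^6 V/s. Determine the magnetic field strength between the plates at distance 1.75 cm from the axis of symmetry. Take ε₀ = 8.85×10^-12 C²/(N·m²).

1.76×10^-10 T

dE/dt = (dV/dt)/d = 1.813×10^9 V/(m·s); I_d = ε₀(πR²)(dE/dt) = (8.85×10^-12)(0.01071)(1.813×10^9) = 1.718×10^-4 A.
An Ampèrian loop of radius r encloses a fraction (r/R)² of I_d. Then B·2πr = μ₀ I_d (r/R)², giving B = μ₀ I_d r/(2πR²) = 1.76×10^-10 T.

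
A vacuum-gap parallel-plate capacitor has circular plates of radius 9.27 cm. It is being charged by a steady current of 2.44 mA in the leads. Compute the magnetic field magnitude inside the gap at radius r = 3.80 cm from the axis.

2.16×10^-9 T

By continuity the displacement current in the gap matches the conduction current: I_d = 2.44×10^-3 A.
∮B·dl = μ₀ I_d,enc with I_d,enc = I_d r²/R² = 4.100×10^-4 A; so B = μ₀ I_d,enc/(2πr) = 2.16×10^-9 T.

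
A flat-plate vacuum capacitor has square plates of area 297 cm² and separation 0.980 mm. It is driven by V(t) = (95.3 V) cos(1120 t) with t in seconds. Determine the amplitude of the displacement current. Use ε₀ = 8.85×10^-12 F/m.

(dE/dt)_max = V₀ω/d = 1.089×10^8 V/(m·s); ω = 1120 rad/s.
I_d,max = ε₀ A (dE/dt)_max = (8.85×10^-12)(0.0297)(1.089×10^8) = 2.86×10^-5 A.

2.86×10^-5 A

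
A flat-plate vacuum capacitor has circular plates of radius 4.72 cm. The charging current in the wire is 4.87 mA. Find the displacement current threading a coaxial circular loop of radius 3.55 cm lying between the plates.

2.75×10^-3 A

No conduction current crosses the gap, so I_d there equals the 4.87×10^-3 A in the leads.
Through an area πr² the displacement current is I_d·(πr²/πR²) = I_d (r/R)² = 2.75×10^-3 A.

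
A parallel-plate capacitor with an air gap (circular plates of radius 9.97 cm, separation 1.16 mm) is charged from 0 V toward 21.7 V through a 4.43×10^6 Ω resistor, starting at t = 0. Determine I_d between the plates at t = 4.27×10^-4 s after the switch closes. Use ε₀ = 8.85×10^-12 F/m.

3.27×10^-6 A

C = ε₀A/d = (8.85×10^-12)(0.03123)/(1.16×10^-3) = 2.383×10^-10 F, so τ = RC = 1.056×10^-3 s.
The conduction current is I(t) = (V₀/R) e^(−t/τ), and the displacement current between the plates equals it.
t/τ = 0.4044; I_d = (21.7/4.43×10^6) · e^(−0.4044) = (4.898×10^-6)(0.6674) = 3.27×10^-6 A.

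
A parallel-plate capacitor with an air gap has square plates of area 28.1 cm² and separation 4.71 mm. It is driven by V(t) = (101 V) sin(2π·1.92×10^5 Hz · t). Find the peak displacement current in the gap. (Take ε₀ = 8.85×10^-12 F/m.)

6.43×10^-4 A

(dE/dt)_max = V₀ω/d = 2.586×10^10 V/(m·s); ω = 2πf = 1.206×10^6 rad/s.
I_d,max = ε₀ A (dE/dt)_max = (8.85×10^-12)(2.81×10^-3)(2.586×10^10) = 6.43×10^-4 A.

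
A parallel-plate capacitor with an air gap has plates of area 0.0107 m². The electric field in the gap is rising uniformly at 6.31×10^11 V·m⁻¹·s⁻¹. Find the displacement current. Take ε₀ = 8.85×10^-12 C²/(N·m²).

0.0598 A

I_d = ε₀ A (dE/dt) = (8.85×10^-12)(0.0107 m²)(6.31×10^11) = 0.0598 A.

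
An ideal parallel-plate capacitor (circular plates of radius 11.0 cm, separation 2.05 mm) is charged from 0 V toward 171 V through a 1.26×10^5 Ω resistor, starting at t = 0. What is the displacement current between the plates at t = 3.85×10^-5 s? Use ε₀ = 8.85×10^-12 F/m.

2.11×10^-4 A

C = ε₀A/d = (8.85×10^-12)(0.03801)/(2.05×10^-3) = 1.641×10^-10 F and τ = RC = 2.068×10^-5 s. I_d in the gap equals the RC charging current.
I_d(t) = (V₀/R) e^(−t/τ) = 1.357×10^-3 · e^(−1.862) = 2.11×10^-4 A.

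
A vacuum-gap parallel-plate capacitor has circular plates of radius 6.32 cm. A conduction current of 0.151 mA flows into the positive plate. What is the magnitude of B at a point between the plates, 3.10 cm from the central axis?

Between the plates the displacement current equals the wire current: I_d = 0.151 mA = 1.51×10^-4 A.
∮B·dl = μ₀ I_d,enc with I_d,enc = I_d r²/R² = 3.633×10^-5 A; so B = μ₀ I_d,enc/(2πr) = 2.34×10^-10 T.

2.34×10^-10 T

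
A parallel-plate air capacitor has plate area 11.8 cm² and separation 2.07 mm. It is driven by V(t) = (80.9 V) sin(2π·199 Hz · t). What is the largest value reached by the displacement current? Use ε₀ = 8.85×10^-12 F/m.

(dE/dt)_max = V₀ω/d = 4.885×10^7 V/(m·s); ω = 2πf = 1250 rad/s.
I_d,max = ε₀ A (dE/dt)_max = (8.85×10^-12)(1.18×10^-3)(4.885×10^7) = 5.10×10^-7 A.

5.10×10^-7 A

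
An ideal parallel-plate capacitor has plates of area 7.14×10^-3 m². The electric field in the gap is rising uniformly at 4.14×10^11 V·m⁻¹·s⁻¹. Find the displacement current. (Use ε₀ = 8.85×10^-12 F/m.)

0.0262 A

I_d = ε₀ A (dE/dt) = (8.85×10^-12)(7.14×10^-3 m²)(4.14×10^11) = 0.0262 A.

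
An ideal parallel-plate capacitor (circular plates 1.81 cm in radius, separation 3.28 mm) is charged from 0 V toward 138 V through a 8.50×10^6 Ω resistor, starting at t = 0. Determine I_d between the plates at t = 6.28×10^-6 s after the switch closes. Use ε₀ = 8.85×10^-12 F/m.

1.24×10^-5 A

C = ε₀A/d = (8.85×10^-12)(1.029×10^-3)/(3.28×10^-3) = 2.776×10^-12 F, so τ = RC = 2.360×10^-5 s.
The conduction current is I(t) = (V₀/R) e^(−t/τ), and the displacement current between the plates equals it.
t/τ = 0.2661; I_d = (138/8.50×10^6) · e^(−0.2661) = (1.624×10^-5)(0.7664) = 1.24×10^-5 A.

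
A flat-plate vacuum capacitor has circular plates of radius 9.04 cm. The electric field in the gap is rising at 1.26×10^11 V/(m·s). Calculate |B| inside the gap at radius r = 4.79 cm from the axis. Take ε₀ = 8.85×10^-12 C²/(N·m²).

3.36×10^-8 T

Through the whole plate area (πR² = 0.02567 m²), I_d = ε₀ πR² dE/dt = 0.02862 A.
For r < R the Ampère–Maxwell law gives B(2πr) = μ₀ I_d (r²/R²), so B = μ₀ I_d r/(2πR²) = (4π×10^-7)(0.02862)(0.0479)/(2π·0.0904²) = 3.36×10^-8 T.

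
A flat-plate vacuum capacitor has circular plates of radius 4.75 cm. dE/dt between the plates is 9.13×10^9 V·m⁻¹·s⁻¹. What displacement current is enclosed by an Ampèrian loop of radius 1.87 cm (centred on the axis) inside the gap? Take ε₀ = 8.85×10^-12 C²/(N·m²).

8.88×10^-5 A

Total displacement current: I_d = ε₀(πR²)(dE/dt) = (8.85×10^-12)(7.088×10^-3)(9.13×10^9) = 5.727×10^-4 A.
Since J_d is uniform, the enclosed fraction is (r/R)² = 0.1550, giving I_d,enc = 8.88×10^-5 A.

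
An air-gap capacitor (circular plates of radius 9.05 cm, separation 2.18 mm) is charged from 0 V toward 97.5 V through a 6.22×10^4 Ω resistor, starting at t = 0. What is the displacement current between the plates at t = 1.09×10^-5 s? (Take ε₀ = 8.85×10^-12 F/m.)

2.93×10^-4 A

C = ε₀A/d = (8.85×10^-12)(0.02573)/(2.18×10^-3) = 1.045×10^-10 F, so τ = RC = 6.500×10^-6 s.
The conduction current is I(t) = (V₀/R) e^(−t/τ), and the displacement current between the plates equals it.
t/τ = 1.677; I_d = (97.5/6.22×10^4) · e^(−1.677) = (1.568×10^-3)(0.1869) = 2.93×10^-4 A.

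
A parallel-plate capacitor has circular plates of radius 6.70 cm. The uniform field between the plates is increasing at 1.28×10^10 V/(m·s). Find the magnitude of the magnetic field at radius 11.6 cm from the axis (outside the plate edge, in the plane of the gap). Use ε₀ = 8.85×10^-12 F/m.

Through the whole plate area (πR² = 0.01410 m²), I_d = ε₀ πR² dE/dt = 1.597×10^-3 A.
With r > R the enclosed displacement current is the full I_d; B = μ₀ I_d / (2πr) = 2.75×10^-9 T.

2.75×10^-9 T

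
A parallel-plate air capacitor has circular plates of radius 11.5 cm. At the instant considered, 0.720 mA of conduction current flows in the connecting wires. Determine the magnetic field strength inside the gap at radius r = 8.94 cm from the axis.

Between the plates the displacement current equals the wire current: I_d = 0.720 mA = 7.20×10^-4 A.
An Ampèrian loop of radius r encloses a fraction (r/R)² of I_d. Then B·2πr = μ₀ I_d (r/R)², giving B = μ₀ I_d r/(2πR²) = 9.73×10^-10 T.

9.73×10^-10 T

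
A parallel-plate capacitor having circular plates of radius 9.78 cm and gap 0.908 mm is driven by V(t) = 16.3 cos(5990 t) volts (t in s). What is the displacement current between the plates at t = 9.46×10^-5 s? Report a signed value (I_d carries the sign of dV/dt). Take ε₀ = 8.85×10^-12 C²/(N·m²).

-1.54×10^-5 A

C = ε₀A/d = (8.85×10^-12)(0.03005)/(9.08×10^-4) = 2.929×10^-10 F. dV/dt = V₀ω·−sin(ωt); at ωt = 0.566654 rad this factor is -0.5368.
I_d = C dV/dt = (2.929×10^-10)(16.3)(5990)(-0.5368) = -1.54×10^-5 A.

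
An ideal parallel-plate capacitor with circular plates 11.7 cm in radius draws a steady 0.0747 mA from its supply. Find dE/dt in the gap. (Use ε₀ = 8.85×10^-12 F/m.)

By continuity, I_d in the gap equals the 0.0747 mA flowing in the wire.
Inverting I_d = ε₀ A dE/dt gives dE/dt = 7.47×10^-5 / (8.85×10^-12 · 0.04301) = 1.96×10^8 V/(m·s).

1.96×10^8 V/(m·s)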